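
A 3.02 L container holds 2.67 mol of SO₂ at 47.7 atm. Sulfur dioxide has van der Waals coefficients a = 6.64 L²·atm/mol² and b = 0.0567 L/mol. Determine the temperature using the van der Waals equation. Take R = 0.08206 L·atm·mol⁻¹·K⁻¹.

T ≈ 692.5 K

T = (P + a n²/V²)(V − nb)/(nR)
P + a n²/V² = 47.7 + (6.64)(2.67)²/(3.02)² = 52.890 atm
V − nb = 3.02 − (2.67)(0.0567) = 2.8686 L
T = (52.890)(2.8686)/((2.67)(0.08206)) = 692.5 K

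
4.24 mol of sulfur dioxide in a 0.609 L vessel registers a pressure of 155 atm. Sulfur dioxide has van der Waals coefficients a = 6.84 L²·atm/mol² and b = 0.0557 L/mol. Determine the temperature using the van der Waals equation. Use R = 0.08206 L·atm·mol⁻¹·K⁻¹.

T = (P + a n²/V²)(V − nb)/(nR)
P + a n²/V² = 155 + (6.84)(4.24)²/(0.609)² = 486.55 atm
V − nb = 0.609 − (4.24)(0.0557) = 0.37283 L
T = (486.55)(0.37283)/((4.24)(0.08206)) = 521.4 K

T ≈ 521.4 K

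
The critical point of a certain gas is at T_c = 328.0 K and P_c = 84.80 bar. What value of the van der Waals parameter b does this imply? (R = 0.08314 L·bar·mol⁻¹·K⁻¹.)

From T_c = 8a/(27Rb) and P_c = a/(27b²): b = R T_c/(8 P_c).
b = (0.08314)(328.0)/(8×84.80) = 27.270/678.40 = 0.04020 L/mol

b ≈ 0.04020 L/mol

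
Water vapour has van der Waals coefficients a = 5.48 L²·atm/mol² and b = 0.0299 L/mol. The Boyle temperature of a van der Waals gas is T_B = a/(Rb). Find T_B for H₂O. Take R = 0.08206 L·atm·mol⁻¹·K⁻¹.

For a van der Waals gas the second virial coefficient B₂ = b − a/(RT) vanishes at T_B = a/(Rb).
T_B = 5.48/(0.08206×0.0299) = 5.48/0.0024536 = 2233 K

T_B ≈ 2233 K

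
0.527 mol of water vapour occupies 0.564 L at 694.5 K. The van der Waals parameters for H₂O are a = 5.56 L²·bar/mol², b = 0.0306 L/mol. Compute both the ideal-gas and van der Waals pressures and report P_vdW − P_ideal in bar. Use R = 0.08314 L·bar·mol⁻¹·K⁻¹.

Ideal: P_ideal = nRT/V = (0.527)(0.08314)(694.5)/0.564 = 53.9528 bar
vdW: P = nRT/(V − nb) − a n²/V² = 30.4294/0.547874 − 1.54417/0.318096 = 55.5409 − 4.85442 = 50.6865 bar
ΔP = 50.6865 − 53.9528 = -3.266 bar

ΔP ≈ -3.266 bar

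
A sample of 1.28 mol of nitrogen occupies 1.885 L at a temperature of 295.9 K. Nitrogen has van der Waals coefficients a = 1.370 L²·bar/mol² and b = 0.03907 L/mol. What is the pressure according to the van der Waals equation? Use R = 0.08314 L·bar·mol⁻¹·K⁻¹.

P ≈ 16.53 bar

P = nRT/(V − nb) − a n²/V²
nRT/(V − nb) = (1.28)(0.08314)(295.9)/(1.885 − 1.28×0.03907) = 31.489/1.8350 = 17.160 bar
a n²/V² = (1.370)(1.28)²/(1.885)² = 0.63171 bar
P = 17.160 − 0.63171 = 16.53 bar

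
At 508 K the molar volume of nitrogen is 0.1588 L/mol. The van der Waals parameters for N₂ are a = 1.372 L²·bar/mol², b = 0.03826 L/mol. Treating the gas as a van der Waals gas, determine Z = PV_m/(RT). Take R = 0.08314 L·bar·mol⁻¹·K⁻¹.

P = RT/(V_m − b) − a/V_m² = (0.08314)(508)/(0.1588 − 0.03826) − 1.372/(0.1588)²
  = 42.235/0.12054 − 54.407 = 350.38 − 54.407 = 295.97 bar
Z = PV_m/(RT) = (295.97)(0.1588)/((0.08314)(508)) = 47.000/42.235 = 1.113

Z ≈ 1.113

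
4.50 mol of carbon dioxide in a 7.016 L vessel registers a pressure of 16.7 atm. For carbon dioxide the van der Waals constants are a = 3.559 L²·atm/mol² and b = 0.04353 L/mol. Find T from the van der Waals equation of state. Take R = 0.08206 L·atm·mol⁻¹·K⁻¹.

T = (P + a n²/V²)(V − nb)/(nR)
P + a n²/V² = 16.7 + (3.559)(4.50)²/(7.016)² = 18.164 atm
V − nb = 7.016 − (4.50)(0.04353) = 6.8201 L
T = (18.164)(6.8201)/((4.50)(0.08206)) = 335.5 K

T ≈ 335.5 K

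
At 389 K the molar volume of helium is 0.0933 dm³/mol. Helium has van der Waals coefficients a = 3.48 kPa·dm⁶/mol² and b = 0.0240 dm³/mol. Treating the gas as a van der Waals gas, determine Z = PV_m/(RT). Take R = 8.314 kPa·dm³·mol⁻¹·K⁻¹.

P = RT/(V_m − b) − a/V_m² = (8.314)(389)/(0.0933 − 0.0240) − 3.48/(0.0933)²
  = 3234.1/0.069300 − 399.78 = 46668 − 399.78 = 46268 kPa
Z = PV_m/(RT) = (46268)(0.0933)/((8.314)(389)) = 4316.8/3234.1 = 1.335

Z ≈ 1.335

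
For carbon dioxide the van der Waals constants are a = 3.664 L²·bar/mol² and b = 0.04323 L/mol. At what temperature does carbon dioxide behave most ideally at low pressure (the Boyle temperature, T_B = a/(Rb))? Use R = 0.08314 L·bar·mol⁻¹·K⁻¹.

T_B ≈ 1019 K

For a van der Waals gas the second virial coefficient B₂ = b − a/(RT) vanishes at T_B = a/(Rb).
T_B = 3.664/(0.08314×0.04323) = 3.664/0.0035941 = 1019 K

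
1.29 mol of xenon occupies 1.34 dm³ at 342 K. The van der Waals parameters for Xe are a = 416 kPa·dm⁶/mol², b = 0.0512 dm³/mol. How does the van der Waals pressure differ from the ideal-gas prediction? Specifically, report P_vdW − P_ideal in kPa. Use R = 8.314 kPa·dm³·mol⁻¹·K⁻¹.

Ideal: P_ideal = nRT/V = (1.29)(8.314)(342)/1.34 = 2737.29 kPa
vdW: P = nRT/(V − nb) − a n²/V² = 3667.97/1.27395 − 692.266/1.79560 = 2879.21 − 385.535 = 2493.68 kPa
ΔP = 2493.68 − 2737.29 = -243.6 kPa

ΔP ≈ -243.6 kPa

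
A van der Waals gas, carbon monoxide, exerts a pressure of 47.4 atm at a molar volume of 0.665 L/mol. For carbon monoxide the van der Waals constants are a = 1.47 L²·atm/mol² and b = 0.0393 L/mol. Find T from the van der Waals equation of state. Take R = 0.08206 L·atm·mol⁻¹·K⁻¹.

T ≈ 386.8 K

T = (P + a/V_m²)(V_m − b)/R
P + a/V_m² = 47.4 + 1.47/(0.665)² = 50.724 atm
V_m − b = 0.665 − 0.0393 = 0.62570 L/mol
T = (50.724)(0.62570)/0.08206 = 386.8 K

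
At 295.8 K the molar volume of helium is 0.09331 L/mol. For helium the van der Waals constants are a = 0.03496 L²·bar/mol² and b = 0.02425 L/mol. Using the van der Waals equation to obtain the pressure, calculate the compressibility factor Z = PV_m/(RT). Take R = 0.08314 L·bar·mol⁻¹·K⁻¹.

Z ≈ 1.336

P = RT/(V_m − b) − a/V_m² = (0.08314)(295.8)/(0.09331 − 0.02425) − 0.03496/(0.09331)²
  = 24.593/0.069060 − 4.0153 = 356.11 − 4.0153 = 352.09 bar
Z = PV_m/(RT) = (352.09)(0.09331)/((0.08314)(295.8)) = 32.854/24.593 = 1.336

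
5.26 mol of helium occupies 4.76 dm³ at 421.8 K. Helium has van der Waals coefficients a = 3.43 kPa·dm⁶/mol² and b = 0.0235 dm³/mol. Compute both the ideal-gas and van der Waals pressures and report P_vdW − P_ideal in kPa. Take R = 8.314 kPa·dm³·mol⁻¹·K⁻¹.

Ideal: P_ideal = nRT/V = (5.26)(8.314)(421.8)/4.76 = 3875.21 kPa
vdW: P = nRT/(V − nb) − a n²/V² = 18446.0/4.63639 − 94.8999/22.6576 = 3978.53 − 4.18844 = 3974.34 kPa
ΔP = 3974.34 − 3875.21 = 99.1 kPa

ΔP ≈ 99.1 kPa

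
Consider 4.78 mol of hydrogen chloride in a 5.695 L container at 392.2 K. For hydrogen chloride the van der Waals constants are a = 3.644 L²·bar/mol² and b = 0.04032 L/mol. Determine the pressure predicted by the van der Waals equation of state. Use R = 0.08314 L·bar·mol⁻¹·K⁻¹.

P = nRT/(V − nb) − a n²/V²
nRT/(V − nb) = (4.78)(0.08314)(392.2)/(5.695 − 4.78×0.04032) = 155.86/5.5023 = 28.326 bar
a n²/V² = (3.644)(4.78)²/(5.695)² = 2.5671 bar
P = 28.326 − 2.5671 = 25.76 bar

P ≈ 25.76 bar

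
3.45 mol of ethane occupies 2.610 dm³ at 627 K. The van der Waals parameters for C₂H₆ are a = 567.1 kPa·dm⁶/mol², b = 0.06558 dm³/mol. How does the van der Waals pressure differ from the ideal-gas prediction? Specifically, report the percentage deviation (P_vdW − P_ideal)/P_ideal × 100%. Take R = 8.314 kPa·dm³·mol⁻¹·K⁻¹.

Ideal: P_ideal = nRT/V = (3.45)(8.314)(627)/2.610 = 6890.59 kPa
vdW: P = nRT/(V − nb) − a n²/V² = 17984.4/2.38375 − 6749.91/6.81210 = 7544.58 − 990.871 = 6553.71 kPa
% deviation = (6553.71 − 6890.59)/6890.59 × 100% = -4.89%

-4.89 %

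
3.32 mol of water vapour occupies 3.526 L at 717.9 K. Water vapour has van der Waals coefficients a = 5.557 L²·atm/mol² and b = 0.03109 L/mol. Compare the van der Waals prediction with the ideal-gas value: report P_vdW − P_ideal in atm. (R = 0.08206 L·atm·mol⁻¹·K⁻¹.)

ΔP ≈ -3.254 atm

Ideal: P_ideal = nRT/V = (3.32)(0.08206)(717.9)/3.526 = 55.4691 atm
vdW: P = nRT/(V − nb) − a n²/V² = 195.584/3.42278 − 61.2515/12.4327 = 57.1419 − 4.92665 = 52.2153 atm
ΔP = 52.2153 − 55.4691 = -3.254 atm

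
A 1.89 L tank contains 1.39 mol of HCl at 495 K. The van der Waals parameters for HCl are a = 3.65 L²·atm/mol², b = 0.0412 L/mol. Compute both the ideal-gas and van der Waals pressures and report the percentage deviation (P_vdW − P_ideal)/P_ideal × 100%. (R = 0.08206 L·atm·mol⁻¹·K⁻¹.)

-3.48 %

Ideal: P_ideal = nRT/V = (1.39)(0.08206)(495)/1.89 = 29.8737 atm
vdW: P = nRT/(V − nb) − a n²/V² = 56.4614/1.83273 − 7.05217/3.57210 = 30.8073 − 1.97424 = 28.8331 atm
% deviation = (28.8331 − 29.8737)/29.8737 × 100% = -3.48%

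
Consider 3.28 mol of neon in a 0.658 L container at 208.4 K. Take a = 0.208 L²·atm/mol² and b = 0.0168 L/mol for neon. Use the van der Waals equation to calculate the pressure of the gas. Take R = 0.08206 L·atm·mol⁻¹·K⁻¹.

P ≈ 87.87 atm

P = nRT/(V − nb) − a n²/V²
nRT/(V − nb) = (3.28)(0.08206)(208.4)/(0.658 − 3.28×0.0168) = 56.092/0.60290 = 93.037 atm
a n²/V² = (0.208)(3.28)²/(0.658)² = 5.1684 atm
P = 93.037 − 5.1684 = 87.87 atm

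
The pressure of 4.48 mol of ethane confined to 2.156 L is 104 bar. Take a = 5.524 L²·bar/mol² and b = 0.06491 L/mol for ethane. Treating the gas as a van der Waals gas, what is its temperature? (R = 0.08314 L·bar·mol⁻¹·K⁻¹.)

T ≈ 640.2 K

T = (P + a n²/V²)(V − nb)/(nR)
P + a n²/V² = 104 + (5.524)(4.48)²/(2.156)² = 127.85 bar
V − nb = 2.156 − (4.48)(0.06491) = 1.8652 L
T = (127.85)(1.8652)/((4.48)(0.08314)) = 640.2 K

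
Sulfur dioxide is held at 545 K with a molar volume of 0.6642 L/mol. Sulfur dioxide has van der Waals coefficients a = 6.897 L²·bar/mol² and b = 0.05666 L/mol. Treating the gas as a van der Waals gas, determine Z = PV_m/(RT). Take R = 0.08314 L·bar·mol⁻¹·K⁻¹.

P = RT/(V_m − b) − a/V_m² = (0.08314)(545)/(0.6642 − 0.05666) − 6.897/(0.6642)²
  = 45.311/0.60754 − 15.634 = 74.581 − 15.634 = 58.947 bar
Z = PV_m/(RT) = (58.947)(0.6642)/((0.08314)(545)) = 39.153/45.311 = 0.8641

Z ≈ 0.8641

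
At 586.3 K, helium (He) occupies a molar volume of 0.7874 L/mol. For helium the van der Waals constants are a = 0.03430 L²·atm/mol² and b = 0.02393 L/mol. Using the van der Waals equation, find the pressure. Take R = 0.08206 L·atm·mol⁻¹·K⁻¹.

P ≈ 62.96 atm

P = RT/(V_m − b) − a/V_m²
RT/(V_m − b) = (0.08206)(586.3)/(0.7874 − 0.02393) = 48.112/0.76347 = 63.018 atm
a/V_m² = 0.03430/(0.7874)² = 0.055323 atm
P = 63.018 − 0.055323 = 62.96 atm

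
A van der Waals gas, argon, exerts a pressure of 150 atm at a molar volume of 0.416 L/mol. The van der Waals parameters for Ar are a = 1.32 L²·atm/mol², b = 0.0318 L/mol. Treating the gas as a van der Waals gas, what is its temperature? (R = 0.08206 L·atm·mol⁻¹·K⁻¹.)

T = (P + a/V_m²)(V_m − b)/R
P + a/V_m² = 150 + 1.32/(0.416)² = 157.63 atm
V_m − b = 0.416 − 0.0318 = 0.38420 L/mol
T = (157.63)(0.38420)/0.08206 = 738.0 K

T ≈ 738.0 K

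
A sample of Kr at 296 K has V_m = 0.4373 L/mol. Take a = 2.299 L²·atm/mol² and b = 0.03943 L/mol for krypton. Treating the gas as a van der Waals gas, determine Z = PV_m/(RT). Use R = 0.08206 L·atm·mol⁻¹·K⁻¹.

Z ≈ 0.8827

P = RT/(V_m − b) − a/V_m² = (0.08206)(296)/(0.4373 − 0.03943) − 2.299/(0.4373)²
  = 24.290/0.39787 − 12.022 = 61.050 − 12.022 = 49.028 atm
Z = PV_m/(RT) = (49.028)(0.4373)/((0.08206)(296)) = 21.440/24.290 = 0.8827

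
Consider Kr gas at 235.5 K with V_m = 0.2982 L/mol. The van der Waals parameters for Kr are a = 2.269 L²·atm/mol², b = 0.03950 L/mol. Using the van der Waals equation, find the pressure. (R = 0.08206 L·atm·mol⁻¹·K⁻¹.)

P ≈ 49.18 atm

P = RT/(V_m − b) − a/V_m²
RT/(V_m − b) = (0.08206)(235.5)/(0.2982 − 0.03950) = 19.325/0.25870 = 74.700 atm
a/V_m² = 2.269/(0.2982)² = 25.516 atm
P = 74.700 − 25.516 = 49.18 atm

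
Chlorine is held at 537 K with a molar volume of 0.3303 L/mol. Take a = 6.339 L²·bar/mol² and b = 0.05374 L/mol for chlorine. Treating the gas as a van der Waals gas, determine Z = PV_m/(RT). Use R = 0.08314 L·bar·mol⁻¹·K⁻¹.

P = RT/(V_m − b) − a/V_m² = (0.08314)(537)/(0.3303 − 0.05374) − 6.339/(0.3303)²
  = 44.646/0.27656 − 58.104 = 161.43 − 58.104 = 103.33 bar
Z = PV_m/(RT) = (103.33)(0.3303)/((0.08314)(537)) = 34.130/44.646 = 0.7645

Z ≈ 0.7645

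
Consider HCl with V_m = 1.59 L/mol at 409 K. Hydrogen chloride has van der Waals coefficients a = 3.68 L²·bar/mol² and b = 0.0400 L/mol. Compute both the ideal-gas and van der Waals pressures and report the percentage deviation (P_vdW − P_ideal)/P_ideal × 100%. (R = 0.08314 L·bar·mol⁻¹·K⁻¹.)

Ideal: P_ideal = RT/V_m = (0.08314)(409)/1.59 = 21.3863 bar
vdW: P = RT/(V_m − b) − a/V_m² = 34.0043/1.55000 − 3.68/2.52810 = 21.9383 − 1.45564 = 20.4827 bar
% deviation = (20.4827 − 21.3863)/21.3863 × 100% = -4.23%

-4.23 %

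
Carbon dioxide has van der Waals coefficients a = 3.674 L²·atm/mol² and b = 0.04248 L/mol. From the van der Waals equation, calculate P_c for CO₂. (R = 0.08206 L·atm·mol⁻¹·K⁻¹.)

For a van der Waals gas, P_c = a/(27b²).
P_c = 3.674/(27×(0.04248)²) = 3.674/0.048723 = 75.41 atm

P_c ≈ 75.41 atm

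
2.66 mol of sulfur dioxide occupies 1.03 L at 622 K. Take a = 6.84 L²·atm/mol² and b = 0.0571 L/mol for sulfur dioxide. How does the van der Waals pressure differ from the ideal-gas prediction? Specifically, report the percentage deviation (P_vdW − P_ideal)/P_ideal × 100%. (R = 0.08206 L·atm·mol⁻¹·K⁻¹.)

Ideal: P_ideal = nRT/V = (2.66)(0.08206)(622)/1.03 = 131.815 atm
vdW: P = nRT/(V − nb) − a n²/V² = 135.770/0.878114 − 48.3971/1.06090 = 154.615 − 45.6189 = 108.996 atm
% deviation = (108.996 − 131.815)/131.815 × 100% = -17.31%

-17.31 %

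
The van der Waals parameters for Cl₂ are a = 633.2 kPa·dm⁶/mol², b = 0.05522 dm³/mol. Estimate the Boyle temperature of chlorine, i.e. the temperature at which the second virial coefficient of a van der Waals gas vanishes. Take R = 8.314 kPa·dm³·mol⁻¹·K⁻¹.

For a van der Waals gas the second virial coefficient B₂ = b − a/(RT) vanishes at T_B = a/(Rb).
T_B = 633.2/(8.314×0.05522) = 633.2/0.45910 = 1379 K

T_B ≈ 1379 K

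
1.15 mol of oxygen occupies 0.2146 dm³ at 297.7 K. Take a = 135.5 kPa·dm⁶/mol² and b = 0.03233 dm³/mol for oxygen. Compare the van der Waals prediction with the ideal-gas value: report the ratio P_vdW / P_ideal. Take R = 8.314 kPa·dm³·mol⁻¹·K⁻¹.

Ideal: P_ideal = nRT/V = (1.15)(8.314)(297.7)/0.2146 = 13263.5 kPa
vdW: P = nRT/(V − nb) − a n²/V² = 2846.34/0.177421 − 179.199/0.0460532 = 16042.9 − 3891.13 = 12151.8 kPa
Ratio = 12151.8/13263.5 = 0.9162

P_vdW / P_ideal ≈ 0.9162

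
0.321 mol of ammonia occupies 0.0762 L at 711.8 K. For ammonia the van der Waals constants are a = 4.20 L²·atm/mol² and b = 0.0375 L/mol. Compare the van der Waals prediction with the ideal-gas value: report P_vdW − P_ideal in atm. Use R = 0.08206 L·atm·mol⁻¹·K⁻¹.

ΔP ≈ -28.37 atm

Ideal: P_ideal = nRT/V = (0.321)(0.08206)(711.8)/0.0762 = 246.059 atm
vdW: P = nRT/(V − nb) − a n²/V² = 18.7497/0.0641625 − 0.432772/0.00580644 = 292.222 − 74.5331 = 217.689 atm
ΔP = 217.689 − 246.059 = -28.37 atm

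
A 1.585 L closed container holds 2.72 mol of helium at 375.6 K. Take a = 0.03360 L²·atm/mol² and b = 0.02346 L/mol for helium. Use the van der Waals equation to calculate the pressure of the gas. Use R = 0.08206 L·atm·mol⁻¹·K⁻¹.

P = nRT/(V − nb) − a n²/V²
nRT/(V − nb) = (2.72)(0.08206)(375.6)/(1.585 − 2.72×0.02346) = 83.835/1.5212 = 55.111 atm
a n²/V² = (0.03360)(2.72)²/(1.585)² = 0.098951 atm
P = 55.111 − 0.098951 = 55.01 atm

P ≈ 55.01 atm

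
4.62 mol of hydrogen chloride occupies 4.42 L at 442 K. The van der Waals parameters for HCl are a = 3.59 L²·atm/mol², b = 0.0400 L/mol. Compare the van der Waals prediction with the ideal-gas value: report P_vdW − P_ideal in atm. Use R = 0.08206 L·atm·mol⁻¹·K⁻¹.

ΔP ≈ -2.268 atm

Ideal: P_ideal = nRT/V = (4.62)(0.08206)(442)/4.42 = 37.9117 atm
vdW: P = nRT/(V − nb) − a n²/V² = 167.570/4.23520 − 76.6264/19.5364 = 39.5660 − 3.92224 = 35.6438 atm
ΔP = 35.6438 − 37.9117 = -2.268 atm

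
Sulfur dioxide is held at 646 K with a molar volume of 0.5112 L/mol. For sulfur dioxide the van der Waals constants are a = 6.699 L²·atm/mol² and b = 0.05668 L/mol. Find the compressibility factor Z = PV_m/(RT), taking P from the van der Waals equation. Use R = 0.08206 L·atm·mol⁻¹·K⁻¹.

Z ≈ 0.8775

P = RT/(V_m − b) − a/V_m² = (0.08206)(646)/(0.5112 − 0.05668) − 6.699/(0.5112)²
  = 53.011/0.45452 − 25.635 = 116.63 − 25.635 = 91.00 atm
Z = PV_m/(RT) = (91.00)(0.5112)/((0.08206)(646)) = 46.519/53.011 = 0.8775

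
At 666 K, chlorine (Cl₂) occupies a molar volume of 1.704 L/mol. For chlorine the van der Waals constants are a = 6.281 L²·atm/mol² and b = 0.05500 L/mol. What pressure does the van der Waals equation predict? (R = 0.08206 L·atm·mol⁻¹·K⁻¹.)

P = RT/(V_m − b) − a/V_m²
RT/(V_m − b) = (0.08206)(666)/(1.704 − 0.05500) = 54.652/1.6490 = 33.143 atm
a/V_m² = 6.281/(1.704)² = 2.1632 atm
P = 33.143 − 2.1632 = 30.98 atm

P ≈ 30.98 atm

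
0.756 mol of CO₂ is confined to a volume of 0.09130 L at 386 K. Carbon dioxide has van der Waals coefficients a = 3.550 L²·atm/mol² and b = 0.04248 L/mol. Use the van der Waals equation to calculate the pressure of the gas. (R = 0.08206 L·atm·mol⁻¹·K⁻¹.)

P = nRT/(V − nb) − a n²/V²
nRT/(V − nb) = (0.756)(0.08206)(386)/(0.09130 − 0.756×0.04248) = 23.946/0.059185 = 404.60 atm
a n²/V² = (3.550)(0.756)²/(0.09130)² = 243.41 atm
P = 404.60 − 243.41 = 161.2 atm

P ≈ 161.2 atm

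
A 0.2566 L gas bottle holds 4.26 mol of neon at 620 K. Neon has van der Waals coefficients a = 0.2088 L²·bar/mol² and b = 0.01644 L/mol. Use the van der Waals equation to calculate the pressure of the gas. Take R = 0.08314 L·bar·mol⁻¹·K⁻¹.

P ≈ 1119 bar

P = nRT/(V − nb) − a n²/V²
nRT/(V − nb) = (4.26)(0.08314)(620)/(0.2566 − 4.26×0.01644) = 219.59/0.18657 = 1177.0 bar
a n²/V² = (0.2088)(4.26)²/(0.2566)² = 57.549 bar
P = 1177.0 − 57.549 = 1119 bar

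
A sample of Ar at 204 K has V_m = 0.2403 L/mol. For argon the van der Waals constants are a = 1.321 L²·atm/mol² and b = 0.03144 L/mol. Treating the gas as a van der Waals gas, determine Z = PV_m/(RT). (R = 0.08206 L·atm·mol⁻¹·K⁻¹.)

P = RT/(V_m − b) − a/V_m² = (0.08206)(204)/(0.2403 − 0.03144) − 1.321/(0.2403)²
  = 16.740/0.20886 − 22.877 = 80.149 − 22.877 = 57.272 atm
Z = PV_m/(RT) = (57.272)(0.2403)/((0.08206)(204)) = 13.762/16.740 = 0.8221

Z ≈ 0.8221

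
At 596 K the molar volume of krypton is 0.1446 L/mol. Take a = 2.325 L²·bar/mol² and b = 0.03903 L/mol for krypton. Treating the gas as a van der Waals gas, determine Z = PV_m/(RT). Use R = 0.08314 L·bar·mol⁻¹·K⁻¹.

P = RT/(V_m − b) − a/V_m² = (0.08314)(596)/(0.1446 − 0.03903) − 2.325/(0.1446)²
  = 49.551/0.10557 − 111.20 = 469.37 − 111.20 = 358.17 bar
Z = PV_m/(RT) = (358.17)(0.1446)/((0.08314)(596)) = 51.791/49.551 = 1.045

Z ≈ 1.045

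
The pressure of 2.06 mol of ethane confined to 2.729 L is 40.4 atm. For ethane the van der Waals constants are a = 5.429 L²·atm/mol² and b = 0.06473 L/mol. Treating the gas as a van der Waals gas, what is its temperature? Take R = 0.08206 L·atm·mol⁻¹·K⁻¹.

T ≈ 667.8 K

T = (P + a n²/V²)(V − nb)/(nR)
P + a n²/V² = 40.4 + (5.429)(2.06)²/(2.729)² = 43.493 atm
V − nb = 2.729 − (2.06)(0.06473) = 2.5957 L
T = (43.493)(2.5957)/((2.06)(0.08206)) = 667.8 K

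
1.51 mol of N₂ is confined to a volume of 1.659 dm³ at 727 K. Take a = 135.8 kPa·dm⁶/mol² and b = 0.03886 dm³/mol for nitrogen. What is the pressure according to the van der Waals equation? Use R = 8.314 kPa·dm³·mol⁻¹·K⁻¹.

P ≈ 5591 kPa

P = nRT/(V − nb) − a n²/V²
nRT/(V − nb) = (1.51)(8.314)(727)/(1.659 − 1.51×0.03886) = 9126.9/1.6003 = 5703.2 kPa
a n²/V² = (135.8)(1.51)²/(1.659)² = 112.50 kPa
P = 5703.2 − 112.50 = 5591 kPa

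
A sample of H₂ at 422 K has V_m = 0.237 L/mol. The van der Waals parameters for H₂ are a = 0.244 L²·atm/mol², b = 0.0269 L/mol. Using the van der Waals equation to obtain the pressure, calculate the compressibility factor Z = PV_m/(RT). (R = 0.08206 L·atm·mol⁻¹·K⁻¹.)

P = RT/(V_m − b) − a/V_m² = (0.08206)(422)/(0.237 − 0.0269) − 0.244/(0.237)²
  = 34.629/0.21010 − 4.3440 = 164.82 − 4.3440 = 160.48 atm
Z = PV_m/(RT) = (160.48)(0.237)/((0.08206)(422)) = 38.034/34.629 = 1.098

Z ≈ 1.098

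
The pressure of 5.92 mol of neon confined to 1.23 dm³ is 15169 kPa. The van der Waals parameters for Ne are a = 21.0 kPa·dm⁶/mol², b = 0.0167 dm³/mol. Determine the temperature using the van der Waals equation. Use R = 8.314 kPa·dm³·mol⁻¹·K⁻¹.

T ≈ 359.8 K

T = (P + a n²/V²)(V − nb)/(nR)
P + a n²/V² = 15169 + (21.0)(5.92)²/(1.23)² = 15655 kPa
V − nb = 1.23 − (5.92)(0.0167) = 1.1311 dm³
T = (15655)(1.1311)/((5.92)(8.314)) = 359.8 K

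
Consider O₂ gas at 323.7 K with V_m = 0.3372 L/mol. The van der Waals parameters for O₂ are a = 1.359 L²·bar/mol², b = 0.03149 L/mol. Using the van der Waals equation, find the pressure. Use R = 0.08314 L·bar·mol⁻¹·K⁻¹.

P = RT/(V_m − b) − a/V_m²
RT/(V_m − b) = (0.08314)(323.7)/(0.3372 − 0.03149) = 26.912/0.30571 = 88.031 bar
a/V_m² = 1.359/(0.3372)² = 11.952 bar
P = 88.031 − 11.952 = 76.08 bar

P ≈ 76.08 bar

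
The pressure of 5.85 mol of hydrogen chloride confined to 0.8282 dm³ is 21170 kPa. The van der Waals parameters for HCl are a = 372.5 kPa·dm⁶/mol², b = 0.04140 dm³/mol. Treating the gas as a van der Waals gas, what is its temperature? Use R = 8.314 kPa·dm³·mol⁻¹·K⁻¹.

T = (P + a n²/V²)(V − nb)/(nR)
P + a n²/V² = 21170 + (372.5)(5.85)²/(0.8282)² = 39755 kPa
V − nb = 0.8282 − (5.85)(0.04140) = 0.58601 dm³
T = (39755)(0.58601)/((5.85)(8.314)) = 479.0 K

T ≈ 479.0 K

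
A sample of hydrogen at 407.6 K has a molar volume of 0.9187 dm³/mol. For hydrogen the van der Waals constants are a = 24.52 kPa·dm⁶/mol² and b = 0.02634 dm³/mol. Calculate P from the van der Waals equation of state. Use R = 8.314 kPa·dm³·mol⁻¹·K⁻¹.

P = RT/(V_m − b) − a/V_m²
RT/(V_m − b) = (8.314)(407.6)/(0.9187 − 0.02634) = 3388.8/0.89236 = 3797.6 kPa
a/V_m² = 24.52/(0.9187)² = 29.052 kPa
P = 3797.6 − 29.052 = 3769 kPa

P ≈ 3769 kPa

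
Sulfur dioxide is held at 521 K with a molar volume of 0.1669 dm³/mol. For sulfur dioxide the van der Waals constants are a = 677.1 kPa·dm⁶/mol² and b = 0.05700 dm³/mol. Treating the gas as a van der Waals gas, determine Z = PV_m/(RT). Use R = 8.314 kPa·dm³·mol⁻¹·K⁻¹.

P = RT/(V_m − b) − a/V_m² = (8.314)(521)/(0.1669 − 0.05700) − 677.1/(0.1669)²
  = 4331.6/0.10990 − 24307 = 39414 − 24307 = 15107 kPa
Z = PV_m/(RT) = (15107)(0.1669)/((8.314)(521)) = 2521.4/4331.6 = 0.5821

Z ≈ 0.5821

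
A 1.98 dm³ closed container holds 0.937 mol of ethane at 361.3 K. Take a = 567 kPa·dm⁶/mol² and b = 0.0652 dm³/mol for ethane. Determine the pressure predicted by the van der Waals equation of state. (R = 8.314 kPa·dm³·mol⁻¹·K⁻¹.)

P ≈ 1340 kPa

P = nRT/(V − nb) − a n²/V²
nRT/(V − nb) = (0.937)(8.314)(361.3)/(1.98 − 0.937×0.0652) = 2814.6/1.9189 = 1466.8 kPa
a n²/V² = (567)(0.937)²/(1.98)² = 126.98 kPa
P = 1466.8 − 126.98 = 1340 kPa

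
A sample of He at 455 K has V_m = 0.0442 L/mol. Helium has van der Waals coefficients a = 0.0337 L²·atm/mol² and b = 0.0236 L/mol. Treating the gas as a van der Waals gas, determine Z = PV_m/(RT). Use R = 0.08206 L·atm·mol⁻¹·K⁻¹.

Z ≈ 2.125

P = RT/(V_m − b) − a/V_m² = (0.08206)(455)/(0.0442 − 0.0236) − 0.0337/(0.0442)²
  = 37.337/0.020600 − 17.250 = 1812.5 − 17.250 = 1795.3 atm
Z = PV_m/(RT) = (1795.3)(0.0442)/((0.08206)(455)) = 79.352/37.337 = 2.125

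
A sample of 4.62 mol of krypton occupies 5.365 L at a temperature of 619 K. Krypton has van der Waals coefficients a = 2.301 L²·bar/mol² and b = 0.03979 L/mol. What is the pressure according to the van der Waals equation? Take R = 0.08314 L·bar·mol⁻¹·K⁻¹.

P = nRT/(V − nb) − a n²/V²
nRT/(V − nb) = (4.62)(0.08314)(619)/(5.365 − 4.62×0.03979) = 237.76/5.1812 = 45.889 bar
a n²/V² = (2.301)(4.62)²/(5.365)² = 1.7063 bar
P = 45.889 − 1.7063 = 44.18 bar

P ≈ 44.18 bar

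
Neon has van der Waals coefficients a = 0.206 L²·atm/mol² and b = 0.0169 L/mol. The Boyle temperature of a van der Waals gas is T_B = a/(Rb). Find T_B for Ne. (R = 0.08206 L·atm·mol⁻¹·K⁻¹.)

For a van der Waals gas the second virial coefficient B₂ = b − a/(RT) vanishes at T_B = a/(Rb).
T_B = 0.206/(0.08206×0.0169) = 0.206/0.0013868 = 148.5 K

T_B ≈ 148.5 K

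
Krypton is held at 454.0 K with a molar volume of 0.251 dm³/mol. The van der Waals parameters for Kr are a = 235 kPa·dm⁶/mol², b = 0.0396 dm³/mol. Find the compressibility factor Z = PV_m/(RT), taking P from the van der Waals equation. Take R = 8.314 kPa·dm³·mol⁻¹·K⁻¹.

Z ≈ 0.9393

P = RT/(V_m − b) − a/V_m² = (8.314)(454.0)/(0.251 − 0.0396) − 235/(0.251)²
  = 3774.6/0.21140 − 3730.1 = 17855 − 3730.1 = 14125 kPa
Z = PV_m/(RT) = (14125)(0.251)/((8.314)(454.0)) = 3545.4/3774.6 = 0.9393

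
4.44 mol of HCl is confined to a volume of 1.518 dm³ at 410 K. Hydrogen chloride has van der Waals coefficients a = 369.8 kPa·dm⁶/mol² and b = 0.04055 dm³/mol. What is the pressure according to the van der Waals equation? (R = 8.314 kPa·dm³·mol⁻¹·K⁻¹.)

P = nRT/(V − nb) − a n²/V²
nRT/(V − nb) = (4.44)(8.314)(410)/(1.518 − 4.44×0.04055) = 15135/1.3380 = 11312 kPa
a n²/V² = (369.8)(4.44)²/(1.518)² = 3163.7 kPa
P = 11312 − 3163.7 = 8148 kPa

P ≈ 8148 kPa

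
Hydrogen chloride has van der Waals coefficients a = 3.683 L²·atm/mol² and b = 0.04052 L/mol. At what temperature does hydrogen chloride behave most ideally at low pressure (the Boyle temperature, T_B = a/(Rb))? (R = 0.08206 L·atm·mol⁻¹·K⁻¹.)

T_B ≈ 1108 K

For a van der Waals gas the second virial coefficient B₂ = b − a/(RT) vanishes at T_B = a/(Rb).
T_B = 3.683/(0.08206×0.04052) = 3.683/0.0033251 = 1108 K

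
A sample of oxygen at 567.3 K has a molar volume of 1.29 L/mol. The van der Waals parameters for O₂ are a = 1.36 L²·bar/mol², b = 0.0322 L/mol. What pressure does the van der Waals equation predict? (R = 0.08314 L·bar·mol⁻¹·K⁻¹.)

P ≈ 36.68 bar

P = RT/(V_m − b) − a/V_m²
RT/(V_m − b) = (0.08314)(567.3)/(1.29 − 0.0322) = 47.165/1.2578 = 37.498 bar
a/V_m² = 1.36/(1.29)² = 0.81726 bar
P = 37.498 − 0.81726 = 36.68 bar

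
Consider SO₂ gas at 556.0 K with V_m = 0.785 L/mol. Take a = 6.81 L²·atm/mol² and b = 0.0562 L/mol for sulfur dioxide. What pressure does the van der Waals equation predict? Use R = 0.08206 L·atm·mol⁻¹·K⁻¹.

P = RT/(V_m − b) − a/V_m²
RT/(V_m − b) = (0.08206)(556.0)/(0.785 − 0.0562) = 45.625/0.72880 = 62.603 atm
a/V_m² = 6.81/(0.785)² = 11.051 atm
P = 62.603 − 11.051 = 51.55 atm

P ≈ 51.55 atm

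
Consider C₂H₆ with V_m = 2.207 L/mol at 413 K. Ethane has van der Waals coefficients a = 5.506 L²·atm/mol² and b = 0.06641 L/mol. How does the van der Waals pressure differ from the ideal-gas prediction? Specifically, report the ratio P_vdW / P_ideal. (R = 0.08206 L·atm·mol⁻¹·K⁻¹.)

P_vdW / P_ideal ≈ 0.9574

Ideal: P_ideal = RT/V_m = (0.08206)(413)/2.207 = 15.3560 atm
vdW: P = RT/(V_m − b) − a/V_m² = 33.8908/2.14059 − 5.506/4.87085 = 15.8325 − 1.13040 = 14.7021 atm
Ratio = 14.7021/15.3560 = 0.9574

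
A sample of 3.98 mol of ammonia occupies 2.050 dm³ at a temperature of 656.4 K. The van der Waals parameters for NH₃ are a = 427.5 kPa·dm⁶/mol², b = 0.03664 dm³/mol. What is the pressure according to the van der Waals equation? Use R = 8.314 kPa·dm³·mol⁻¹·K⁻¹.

P ≈ 9795 kPa

P = nRT/(V − nb) − a n²/V²
nRT/(V − nb) = (3.98)(8.314)(656.4)/(2.050 − 3.98×0.03664) = 21720/1.9042 = 11406 kPa
a n²/V² = (427.5)(3.98)²/(2.050)² = 1611.4 kPa
P = 11406 − 1611.4 = 9795 kPa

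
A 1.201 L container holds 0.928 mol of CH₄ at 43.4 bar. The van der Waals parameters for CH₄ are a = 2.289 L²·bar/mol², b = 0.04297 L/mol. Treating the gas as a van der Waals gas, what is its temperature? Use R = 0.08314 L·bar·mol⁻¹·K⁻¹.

T ≈ 673.7 K

T = (P + a n²/V²)(V − nb)/(nR)
P + a n²/V² = 43.4 + (2.289)(0.928)²/(1.201)² = 44.767 bar
V − nb = 1.201 − (0.928)(0.04297) = 1.1611 L
T = (44.767)(1.1611)/((0.928)(0.08314)) = 673.7 K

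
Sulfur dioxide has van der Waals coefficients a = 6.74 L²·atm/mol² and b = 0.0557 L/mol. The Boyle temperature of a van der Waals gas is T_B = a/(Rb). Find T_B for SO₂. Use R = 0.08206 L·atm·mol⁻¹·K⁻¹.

T_B ≈ 1475 K

For a van der Waals gas the second virial coefficient B₂ = b − a/(RT) vanishes at T_B = a/(Rb).
T_B = 6.74/(0.08206×0.0557) = 6.74/0.0045707 = 1475 K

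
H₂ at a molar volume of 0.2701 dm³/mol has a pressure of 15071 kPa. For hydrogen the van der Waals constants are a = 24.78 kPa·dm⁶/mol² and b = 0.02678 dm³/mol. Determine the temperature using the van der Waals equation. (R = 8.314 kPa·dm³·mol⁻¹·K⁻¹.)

T = (P + a/V_m²)(V_m − b)/R
P + a/V_m² = 15071 + 24.78/(0.2701)² = 15411 kPa
V_m − b = 0.2701 − 0.02678 = 0.24332 dm³/mol
T = (15411)(0.24332)/8.314 = 451.0 K

T ≈ 451.0 K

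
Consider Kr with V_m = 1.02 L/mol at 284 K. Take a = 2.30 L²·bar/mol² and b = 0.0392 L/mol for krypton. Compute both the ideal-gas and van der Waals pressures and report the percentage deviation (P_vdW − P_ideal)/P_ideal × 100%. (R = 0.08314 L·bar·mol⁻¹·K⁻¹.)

-5.55 %

Ideal: P_ideal = RT/V_m = (0.08314)(284)/1.02 = 23.1488 bar
vdW: P = RT/(V_m − b) − a/V_m² = 23.6118/0.980800 − 2.30/1.04040 = 24.0740 − 2.21069 = 21.8633 bar
% deviation = (21.8633 − 23.1488)/23.1488 × 100% = -5.55%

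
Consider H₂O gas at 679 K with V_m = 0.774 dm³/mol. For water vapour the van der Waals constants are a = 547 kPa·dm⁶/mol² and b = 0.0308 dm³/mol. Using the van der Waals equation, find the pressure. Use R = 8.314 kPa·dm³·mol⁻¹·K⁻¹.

P ≈ 6683 kPa

P = RT/(V_m − b) − a/V_m²
RT/(V_m − b) = (8.314)(679)/(0.774 − 0.0308) = 5645.2/0.74320 = 7595.8 kPa
a/V_m² = 547/(0.774)² = 913.07 kPa
P = 7595.8 − 913.07 = 6683 kPa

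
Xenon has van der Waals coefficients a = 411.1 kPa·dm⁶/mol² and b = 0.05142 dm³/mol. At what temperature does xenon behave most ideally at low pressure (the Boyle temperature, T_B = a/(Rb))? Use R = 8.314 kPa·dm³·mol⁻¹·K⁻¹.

T_B ≈ 961.6 K

For a van der Waals gas the second virial coefficient B₂ = b − a/(RT) vanishes at T_B = a/(Rb).
T_B = 411.1/(8.314×0.05142) = 411.1/0.42751 = 961.6 K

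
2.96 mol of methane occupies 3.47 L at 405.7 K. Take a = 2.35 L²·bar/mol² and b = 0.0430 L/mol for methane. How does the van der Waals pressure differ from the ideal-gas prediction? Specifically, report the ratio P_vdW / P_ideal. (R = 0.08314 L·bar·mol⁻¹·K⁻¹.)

Ideal: P_ideal = nRT/V = (2.96)(0.08314)(405.7)/3.47 = 28.7725 bar
vdW: P = nRT/(V − nb) − a n²/V² = 99.8405/3.34272 − 20.5898/12.0409 = 29.8680 − 1.70999 = 28.1580 bar
Ratio = 28.1580/28.7725 = 0.9786

P_vdW / P_ideal ≈ 0.9786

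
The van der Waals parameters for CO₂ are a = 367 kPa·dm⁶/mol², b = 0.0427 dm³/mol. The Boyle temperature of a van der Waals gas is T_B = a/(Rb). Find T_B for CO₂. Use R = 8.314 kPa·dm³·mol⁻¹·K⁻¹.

T_B ≈ 1034 K

For a van der Waals gas the second virial coefficient B₂ = b − a/(RT) vanishes at T_B = a/(Rb).
T_B = 367/(8.314×0.0427) = 367/0.35501 = 1034 K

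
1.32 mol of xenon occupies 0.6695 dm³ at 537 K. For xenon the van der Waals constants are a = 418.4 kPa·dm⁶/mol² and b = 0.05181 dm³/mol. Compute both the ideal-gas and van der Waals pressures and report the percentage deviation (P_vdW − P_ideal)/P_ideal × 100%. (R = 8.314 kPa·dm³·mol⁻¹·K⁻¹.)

-7.10 %

Ideal: P_ideal = nRT/V = (1.32)(8.314)(537)/0.6695 = 8802.53 kPa
vdW: P = nRT/(V − nb) − a n²/V² = 5893.30/0.601111 − 729.020/0.448230 = 9804.01 − 1626.44 = 8177.57 kPa
% deviation = (8177.57 − 8802.53)/8802.53 × 100% = -7.10%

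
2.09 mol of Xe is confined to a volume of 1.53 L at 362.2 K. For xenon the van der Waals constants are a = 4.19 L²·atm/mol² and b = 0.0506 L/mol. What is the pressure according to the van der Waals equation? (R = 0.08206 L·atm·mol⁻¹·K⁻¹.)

P ≈ 35.80 atm

P = nRT/(V − nb) − a n²/V²
nRT/(V − nb) = (2.09)(0.08206)(362.2)/(1.53 − 2.09×0.0506) = 62.119/1.4242 = 43.617 atm
a n²/V² = (4.19)(2.09)²/(1.53)² = 7.8185 atm
P = 43.617 − 7.8185 = 35.80 atm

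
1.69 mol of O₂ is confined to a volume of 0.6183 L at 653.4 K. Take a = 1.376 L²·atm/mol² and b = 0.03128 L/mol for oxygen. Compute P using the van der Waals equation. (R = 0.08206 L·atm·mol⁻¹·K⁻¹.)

P ≈ 150.0 atm

P = nRT/(V − nb) − a n²/V²
nRT/(V − nb) = (1.69)(0.08206)(653.4)/(0.6183 − 1.69×0.03128) = 90.614/0.56544 = 160.25 atm
a n²/V² = (1.376)(1.69)²/(0.6183)² = 10.280 atm
P = 160.25 − 10.280 = 150.0 atm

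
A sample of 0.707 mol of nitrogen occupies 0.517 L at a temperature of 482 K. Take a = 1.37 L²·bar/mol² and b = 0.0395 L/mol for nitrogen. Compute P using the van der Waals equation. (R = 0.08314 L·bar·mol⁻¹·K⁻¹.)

P ≈ 55.37 bar

P = nRT/(V − nb) − a n²/V²
nRT/(V − nb) = (0.707)(0.08314)(482)/(0.517 − 0.707×0.0395) = 28.332/0.48907 = 57.930 bar
a n²/V² = (1.37)(0.707)²/(0.517)² = 2.5620 bar
P = 57.930 − 2.5620 = 55.37 bar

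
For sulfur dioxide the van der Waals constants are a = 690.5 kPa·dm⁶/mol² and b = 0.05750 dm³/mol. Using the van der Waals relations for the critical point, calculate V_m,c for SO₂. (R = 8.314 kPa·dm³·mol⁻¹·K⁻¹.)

V_m,c ≈ 0.1725 dm³/mol

For a van der Waals gas, V_m,c = 3b.
V_m,c = 3×0.05750 = 0.1725 dm³/mol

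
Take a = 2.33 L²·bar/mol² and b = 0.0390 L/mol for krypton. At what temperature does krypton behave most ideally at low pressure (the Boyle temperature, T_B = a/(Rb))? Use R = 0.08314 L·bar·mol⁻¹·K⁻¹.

T_B ≈ 718.6 K

For a van der Waals gas the second virial coefficient B₂ = b − a/(RT) vanishes at T_B = a/(Rb).
T_B = 2.33/(0.08314×0.0390) = 2.33/0.0032425 = 718.6 K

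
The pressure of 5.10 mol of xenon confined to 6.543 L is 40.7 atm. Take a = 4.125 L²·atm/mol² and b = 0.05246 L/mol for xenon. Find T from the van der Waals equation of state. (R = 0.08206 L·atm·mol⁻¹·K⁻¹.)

T ≈ 647.9 K

T = (P + a n²/V²)(V − nb)/(nR)
P + a n²/V² = 40.7 + (4.125)(5.10)²/(6.543)² = 43.206 atm
V − nb = 6.543 − (5.10)(0.05246) = 6.2755 L
T = (43.206)(6.2755)/((5.10)(0.08206)) = 647.9 K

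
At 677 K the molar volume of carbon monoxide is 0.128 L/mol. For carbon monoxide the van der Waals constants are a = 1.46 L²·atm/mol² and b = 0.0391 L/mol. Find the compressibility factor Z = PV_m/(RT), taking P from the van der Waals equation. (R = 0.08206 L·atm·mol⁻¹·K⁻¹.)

P = RT/(V_m − b) − a/V_m² = (0.08206)(677)/(0.128 − 0.0391) − 1.46/(0.128)²
  = 55.555/0.088900 − 89.111 = 624.92 − 89.111 = 535.81 atm
Z = PV_m/(RT) = (535.81)(0.128)/((0.08206)(677)) = 68.584/55.555 = 1.235

Z ≈ 1.235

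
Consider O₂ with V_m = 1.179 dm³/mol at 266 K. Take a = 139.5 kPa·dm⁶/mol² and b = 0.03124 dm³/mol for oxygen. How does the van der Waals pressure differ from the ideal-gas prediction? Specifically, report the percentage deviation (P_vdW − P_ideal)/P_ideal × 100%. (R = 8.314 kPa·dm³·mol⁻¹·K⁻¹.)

-2.63 %

Ideal: P_ideal = RT/V_m = (8.314)(266)/1.179 = 1875.76 kPa
vdW: P = RT/(V_m − b) − a/V_m² = 2211.52/1.14776 − 139.5/1.39004 = 1926.81 − 100.357 = 1826.45 kPa
% deviation = (1826.45 − 1875.76)/1875.76 × 100% = -2.63%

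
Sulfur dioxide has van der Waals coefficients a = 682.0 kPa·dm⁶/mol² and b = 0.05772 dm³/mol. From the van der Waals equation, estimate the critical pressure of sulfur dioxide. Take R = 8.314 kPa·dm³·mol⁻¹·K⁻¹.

P_c ≈ 7582 kPa

For a van der Waals gas, P_c = a/(27b²).
P_c = 682.0/(27×(0.05772)²) = 682.0/0.089953 = 7582 kPa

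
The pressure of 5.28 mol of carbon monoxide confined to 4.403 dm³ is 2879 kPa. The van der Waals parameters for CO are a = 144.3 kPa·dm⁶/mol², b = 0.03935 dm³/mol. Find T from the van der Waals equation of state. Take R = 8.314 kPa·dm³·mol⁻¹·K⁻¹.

T = (P + a n²/V²)(V − nb)/(nR)
P + a n²/V² = 2879 + (144.3)(5.28)²/(4.403)² = 3086.5 kPa
V − nb = 4.403 − (5.28)(0.03935) = 4.1952 dm³
T = (3086.5)(4.1952)/((5.28)(8.314)) = 295.0 K

T ≈ 295.0 K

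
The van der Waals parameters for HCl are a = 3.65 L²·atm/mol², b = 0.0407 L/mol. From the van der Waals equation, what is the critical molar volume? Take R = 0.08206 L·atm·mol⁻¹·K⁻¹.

V_m,c ≈ 0.1221 L/mol

For a van der Waals gas, V_m,c = 3b.
V_m,c = 3×0.0407 = 0.1221 L/mol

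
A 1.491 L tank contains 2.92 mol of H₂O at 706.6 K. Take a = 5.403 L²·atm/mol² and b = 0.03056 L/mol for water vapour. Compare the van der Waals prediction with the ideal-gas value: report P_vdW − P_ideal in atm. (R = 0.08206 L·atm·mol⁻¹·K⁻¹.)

Ideal: P_ideal = nRT/V = (2.92)(0.08206)(706.6)/1.491 = 113.556 atm
vdW: P = nRT/(V − nb) − a n²/V² = 169.312/1.40176 − 46.0681/2.22308 = 120.785 − 20.7226 = 100.062 atm
ΔP = 100.062 − 113.556 = -13.49 atm

ΔP ≈ -13.49 atm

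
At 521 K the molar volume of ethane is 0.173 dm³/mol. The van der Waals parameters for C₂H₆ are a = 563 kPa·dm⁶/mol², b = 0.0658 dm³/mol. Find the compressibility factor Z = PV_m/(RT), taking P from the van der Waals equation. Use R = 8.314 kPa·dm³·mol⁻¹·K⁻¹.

Z ≈ 0.8625

P = RT/(V_m − b) − a/V_m² = (8.314)(521)/(0.173 − 0.0658) − 563/(0.173)²
  = 4331.6/0.10720 − 18811 = 40407 − 18811 = 21596 kPa
Z = PV_m/(RT) = (21596)(0.173)/((8.314)(521)) = 3736.1/4331.6 = 0.8625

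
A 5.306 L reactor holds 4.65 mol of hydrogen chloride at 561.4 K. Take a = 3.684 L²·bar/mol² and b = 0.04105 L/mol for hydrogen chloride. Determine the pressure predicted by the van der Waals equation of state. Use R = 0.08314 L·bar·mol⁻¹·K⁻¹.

P = nRT/(V − nb) − a n²/V²
nRT/(V − nb) = (4.65)(0.08314)(561.4)/(5.306 − 4.65×0.04105) = 217.04/5.1151 = 42.431 bar
a n²/V² = (3.684)(4.65)²/(5.306)² = 2.8294 bar
P = 42.431 − 2.8294 = 39.60 bar

P ≈ 39.60 bar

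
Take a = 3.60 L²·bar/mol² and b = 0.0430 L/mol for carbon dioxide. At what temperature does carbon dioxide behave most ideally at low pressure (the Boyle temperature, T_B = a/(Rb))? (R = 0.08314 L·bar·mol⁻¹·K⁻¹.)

T_B ≈ 1007 K

For a van der Waals gas the second virial coefficient B₂ = b − a/(RT) vanishes at T_B = a/(Rb).
T_B = 3.60/(0.08314×0.0430) = 3.60/0.0035750 = 1007 K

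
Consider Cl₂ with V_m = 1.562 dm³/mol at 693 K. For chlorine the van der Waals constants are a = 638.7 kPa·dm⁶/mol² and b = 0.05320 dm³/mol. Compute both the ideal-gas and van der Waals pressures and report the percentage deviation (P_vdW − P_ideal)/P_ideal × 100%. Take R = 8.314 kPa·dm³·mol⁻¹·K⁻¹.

Ideal: P_ideal = RT/V_m = (8.314)(693)/1.562 = 3688.61 kPa
vdW: P = RT/(V_m − b) − a/V_m² = 5761.60/1.50880 − 638.7/2.43984 = 3818.66 − 261.779 = 3556.88 kPa
% deviation = (3556.88 − 3688.61)/3688.61 × 100% = -3.57%

-3.57 %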